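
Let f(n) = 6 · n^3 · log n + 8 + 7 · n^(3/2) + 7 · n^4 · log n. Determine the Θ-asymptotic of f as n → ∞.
f(n) ∈ Θ(n^4 · log n)

Compare the terms by growth order. For large n, n^a · (log n)^b dominates n^a' · (log n)^b' iff a > a', or (a = a' and b > b'). Ranking the 4 terms shows the dominant one is 7 · n^4 · log n. Hence f(n) ∈ Θ(n^4 · log n).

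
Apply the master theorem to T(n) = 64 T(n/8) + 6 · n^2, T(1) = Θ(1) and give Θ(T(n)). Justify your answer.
T(n) = Θ(n^2 log n)

log_8 64 = 2, and f(n) = 6 · n^2 = Θ(n^(log_8 64)). This is Case 2 of the master theorem: T(n) = Θ(f(n) · log n) = Θ(n^2 log n).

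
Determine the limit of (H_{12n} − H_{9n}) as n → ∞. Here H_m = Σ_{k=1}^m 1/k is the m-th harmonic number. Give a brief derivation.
lim = ln(12/9) = ln(4/3)

Euler-Maclaurin gives H_m = ln m + γ + 1/(2m) + O(1/m^2). The γ and O(1/m) terms cancel in the difference:
  H_{12n} − H_{9n} = ln(12n) − ln(9n) + O(1/n) = ln(12/9) + O(1/n).
Hence the limit is ln(12/9) = ln(4/3).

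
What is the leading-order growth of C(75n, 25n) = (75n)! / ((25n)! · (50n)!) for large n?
C(75n, 25n) ~ (27/4)^(25n) · sqrt(3/(4π·25n))

Write N = 25n. Apply Stirling to each factorial:
  (3N)! ~ sqrt(2π·3N) · (3N/e)^(3N),
  N! ~ sqrt(2π N) · (N/e)^N,
  (2N)! ~ sqrt(2π·2N) · (2N/e)^(2N).
The exponential factors combine to (3N)^(3N) / (N^N · (2N)^(2N)) = 3^(3N)/2^(2N) = (3^3/2^2)^N = (27/4)^N.
The square-root prefactors combine to sqrt(2π·3N) / (sqrt(2π N)·sqrt(2π·2N)) = sqrt(3 / (2π·2·N)) = sqrt(3/(4π·25n)).
Substituting N = 25n: C(75n, 25n) ~ (27/4)^(25n) · sqrt(3/(4π·25n)).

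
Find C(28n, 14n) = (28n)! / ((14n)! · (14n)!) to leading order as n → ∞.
C(28n, 14n) ~ (4)^(14n) · sqrt(1/(π·14n))

Write N = 14n. Apply Stirling to each factorial:
  (2N)! ~ sqrt(2π·2N) · (2N/e)^(2N),
  N! ~ sqrt(2π N) · (N/e)^N,
  (1N)! ~ sqrt(2π·1N) · (1N/e)^(1N).
The exponential factors combine to (2N)^(2N) / (N^N · (1N)^(1N)) = 2^(2N)/1^(1N) = (2^2/1^1)^N = (4)^N.
The square-root prefactors combine to sqrt(2π·2N) / (sqrt(2π N)·sqrt(2π·1N)) = sqrt(2 / (2π·1·N)) = sqrt(1/(π·14n)).
Substituting N = 14n: C(28n, 14n) ~ (4)^(14n) · sqrt(1/(π·14n)).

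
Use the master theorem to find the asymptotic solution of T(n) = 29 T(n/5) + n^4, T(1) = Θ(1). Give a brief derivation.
T(n) = Θ(n^4)

log_5 29 ≈ 2.092. f(n) = n^4 dominates n^(log_5 29) since 4 > 2.092, and the regularity condition a·f(n/b) = 29·(n/5)^4 = (29/625)·n^4 ≤ c·f(n) holds with c = 29/625 ≈ 0.0464 < 1. So this is Case 3: T(n) = Θ(f(n)) = Θ(n^4).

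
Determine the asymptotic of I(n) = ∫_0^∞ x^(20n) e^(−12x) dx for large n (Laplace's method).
I(n) ~ (sqrt(2π·20n) / 12) · (20n/(12e))^(20n)

Write the integrand as exp(20n ln x − 12x) and set f(x) = 20n ln x − 12x. Then f'(x) = 20n/x − 12 = 0 at x* = 20n/12, and f''(x*) = −20n/x*^2 = −12^2/(20n). Laplace's method (interior maximum) gives
  I(n) ~ e^(f(x*)) · sqrt(2π / |f''(x*)|)
        = exp(20n ln(20n/12) − 20n) · sqrt(2π · 20n / 12^2)
        = (20n/12)^(20n) e^(−20n) · sqrt(2π·20n) / 12
        = (sqrt(2π·20n) / 12) · (20n/(12e))^(20n).
This matches Γ(20n+1)/12^(20n+1) with Stirling applied to Γ.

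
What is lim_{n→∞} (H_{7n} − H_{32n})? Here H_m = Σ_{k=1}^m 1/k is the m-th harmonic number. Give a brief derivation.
lim = ln(7/32)

Euler-Maclaurin gives H_m = ln m + γ + 1/(2m) + O(1/m^2). The γ and O(1/m) terms cancel in the difference:
  H_{7n} − H_{32n} = ln(7n) − ln(32n) + O(1/n) = ln(7/32) + O(1/n).
Hence the limit is ln(7/32).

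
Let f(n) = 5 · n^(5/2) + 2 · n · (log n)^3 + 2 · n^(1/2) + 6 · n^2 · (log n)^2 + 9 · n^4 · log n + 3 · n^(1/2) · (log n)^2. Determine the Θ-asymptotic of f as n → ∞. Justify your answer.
f(n) ∈ Θ(n^4 · log n)

Compare the terms by growth order. For large n, n^a · (log n)^b dominates n^a' · (log n)^b' iff a > a', or (a = a' and b > b'). Ranking the 6 terms shows the dominant one is 9 · n^4 · log n. Hence f(n) ∈ Θ(n^4 · log n).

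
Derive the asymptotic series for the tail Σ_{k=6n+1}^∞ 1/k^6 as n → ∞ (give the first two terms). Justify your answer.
Σ_{k>6n} 1/k^6 = 1/(5 · (6n)^5) − 1/(2 · (6n)^6) + O(1/(6n)^7)

Compare to the integral: ∫_{6n}^∞ x^(−6) dx = [−x^(−5)/5]_{6n}^∞ = 1/((6−1)·(6n)^5). The Euler-Maclaurin correction adds −f(6n)/2 = −1/(2·(6n)^6). Euler-Maclaurin then gives
  Σ_{k>6n} 1/k^6 = ∫_{6n}^∞ dx/x^6 − 1/(2·(6n)^6) + O(1/(6n)^7).
(Equivalently this is ζ(6) − Σ_{k≤6n} 1/k^6.)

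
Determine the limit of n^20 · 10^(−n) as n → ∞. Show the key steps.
lim = 0

Exponentials with base > 1 dominate every fixed polynomial: for any fixed c, n^c / 10^n → 0 as n → ∞ (e.g. by the ratio test, or by writing 10^n = e^(n ln 10) and noting e^(n ln 10) / n^c → ∞). Hence n^20 · 10^(−n) = n^20 / 10^n → 0.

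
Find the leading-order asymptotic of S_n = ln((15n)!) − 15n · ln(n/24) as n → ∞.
S_n ~ 15n · (ln 360 − 1) + O(ln n)

Stirling: ln((15n)!) = 15n ln(15n) − 15n + O(ln n).
  S_n = 15n ln(15n) − 15n − 15n ln(n/24) + O(ln n)
      = 15n ln(15n) − 15n ln n + 15n ln 24 − 15n + O(ln n)
      = 15n ln 15 + 15n ln 24 − 15n + O(ln n)
      = 15n (ln 360 − 1) + O(ln n).
Numerically ln(360) − 1 ≈ 4.8861.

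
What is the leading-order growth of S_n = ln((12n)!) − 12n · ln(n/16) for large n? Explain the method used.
S_n ~ 12n · (ln 192 − 1) + O(ln n)

Stirling: ln((12n)!) = 12n ln(12n) − 12n + O(ln n).
  S_n = 12n ln(12n) − 12n − 12n ln(n/16) + O(ln n)
      = 12n ln(12n) − 12n ln n + 12n ln 16 − 12n + O(ln n)
      = 12n ln 12 + 12n ln 16 − 12n + O(ln n)
      = 12n (ln 192 − 1) + O(ln n).
Numerically ln(192) − 1 ≈ 4.2575.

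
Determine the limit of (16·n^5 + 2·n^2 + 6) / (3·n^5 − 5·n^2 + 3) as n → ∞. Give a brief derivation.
lim = 16/3

For large n the leading n^5 terms dominate both numerator and denominator. Dividing top and bottom by n^5, every other term tends to 0, leaving 16/3.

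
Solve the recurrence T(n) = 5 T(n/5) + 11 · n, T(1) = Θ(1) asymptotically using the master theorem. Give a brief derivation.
T(n) = Θ(n log n)

log_5 5 = 1, and f(n) = 11 · n = Θ(n^(log_5 5)). This is Case 2 of the master theorem: T(n) = Θ(f(n) · log n) = Θ(n log n).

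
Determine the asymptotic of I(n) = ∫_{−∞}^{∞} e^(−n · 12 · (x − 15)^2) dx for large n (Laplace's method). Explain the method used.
I(n) = sqrt(π/(12n))

Here φ(x) = 12 · (x − 15)^2 has its unique minimum at x* = 15 with φ(x*) = 0 and φ''(x*) = 24. Laplace's method gives
  I(n) ~ e^(−n φ(x*)) · sqrt(2π / (n · φ''(x*))) = sqrt(2π / (24n)) = sqrt(π/(12n)).
This is exact: substituting u = (x − 15)·sqrt(12n) gives I(n) = (1/sqrt(12n)) ∫_{−∞}^{∞} e^(−u^2) du = sqrt(π/(12n)).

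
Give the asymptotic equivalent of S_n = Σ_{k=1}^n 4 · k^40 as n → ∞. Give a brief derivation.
S_n ~ 4 · n^41 / 41

By integral comparison (Euler-Maclaurin), Σ_{k=1}^n 4 · k^40 = 4 · ∫_0^n x^40 dx + O(n^40) = 4 · n^41/41 + O(n^40). (Equivalently, Faulhaber's formula gives the same leading term.)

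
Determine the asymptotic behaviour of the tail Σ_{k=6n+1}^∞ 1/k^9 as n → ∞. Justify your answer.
Σ_{k>6n} 1/k^9 ~ 1/(8 · (6n)^8)

Compare to the integral: ∫_{6n}^∞ x^(−9) dx = [−x^(−8)/8]_{6n}^∞ = 1/((9−1)·(6n)^8). Euler-Maclaurin then gives
  Σ_{k>6n} 1/k^9 = ∫_{6n}^∞ dx/x^9 − 1/(2·(6n)^9) + O(1/(6n)^10).
(Equivalently this is ζ(9) − Σ_{k≤6n} 1/k^9.)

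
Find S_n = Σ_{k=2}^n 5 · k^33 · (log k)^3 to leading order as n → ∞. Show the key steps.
S_n ~ 5 · n^34 · (log n)^3 / 34

By integral comparison, S_n = ∫_1^n 5 · x^33 · (log x)^3 dx + O(n^33 · (log n)^3). For the integral, the leading term of ∫_1^n x^33 (log x)^3 dx is n^34/34 · (log n)^3 (by repeated integration by parts; each step lowers the log-exponent and produces a relatively O(1/log n) correction). Hence S_n ~ 5 · n^34 · (log n)^3 / 34.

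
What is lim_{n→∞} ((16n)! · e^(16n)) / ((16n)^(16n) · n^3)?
lim = 0

Stirling: (16n)! ~ sqrt(2π·16n) · (16n/e)^(16n). Hence
  (16n)! · e^(16n) / (16n)^(16n) ~ sqrt(2π·16n).
Dividing by n^3: sqrt(2π·16n) / n^3 = sqrt(2π·16) · n^((1−6)/2), so the expression behaves like sqrt(2π·16) · n^((1−6)/2) → 0.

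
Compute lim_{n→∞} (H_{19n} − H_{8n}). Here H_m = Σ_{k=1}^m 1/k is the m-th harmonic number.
lim = ln(19/8)

Euler-Maclaurin gives H_m = ln m + γ + 1/(2m) + O(1/m^2). The γ and O(1/m) terms cancel in the difference:
  H_{19n} − H_{8n} = ln(19n) − ln(8n) + O(1/n) = ln(19/8) + O(1/n).
Hence the limit is ln(19/8).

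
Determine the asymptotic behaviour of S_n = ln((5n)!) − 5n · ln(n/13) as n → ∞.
S_n ~ 5n · (ln 65 − 1) + O(ln n)

Stirling: ln((5n)!) = 5n ln(5n) − 5n + O(ln n).
  S_n = 5n ln(5n) − 5n − 5n ln(n/13) + O(ln n)
      = 5n ln(5n) − 5n ln n + 5n ln 13 − 5n + O(ln n)
      = 5n ln 5 + 5n ln 13 − 5n + O(ln n)
      = 5n (ln 65 − 1) + O(ln n).
Numerically ln(65) − 1 ≈ 3.1744.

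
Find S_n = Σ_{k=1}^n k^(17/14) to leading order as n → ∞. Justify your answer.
S_n ~ (14/31) · n^(31/14)

Integral comparison: Σ_{k=1}^n k^(17/14) = ∫_0^n x^(17/14) dx + O(n^(17/14)). The integral is n^(1 + 17/14) / (1 + 17/14) = n^((17+14)/14) / ((17+14)/14) = (14/31) · n^(31/14).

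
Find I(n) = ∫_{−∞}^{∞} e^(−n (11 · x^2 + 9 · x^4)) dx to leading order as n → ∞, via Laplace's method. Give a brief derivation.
I(n) ~ sqrt(π/(11n))

φ(x) = 11 · x^2 + 9 · x^4 has its unique global minimum at x* = 0 (since φ'(x) = 22x + 36x^3 = 0 only at x = 0 for real x with both coefficients positive, and φ → ∞ as |x| → ∞). At x* = 0, φ(0) = 0 and φ''(0) = 22. Laplace's method then gives
  I(n) ~ sqrt(2π / (n · φ''(0))) · e^(−n φ(0)) = sqrt(2π / (22n)) = sqrt(π/(11n)).
The 9 · x^4 term contributes only at subleading order (an O(1/n) relative correction).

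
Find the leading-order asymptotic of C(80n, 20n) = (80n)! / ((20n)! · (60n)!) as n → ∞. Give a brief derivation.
C(80n, 20n) ~ (256/27)^(20n) · sqrt(2/(3π·20n))

Write N = 20n. Apply Stirling to each factorial:
  (4N)! ~ sqrt(2π·4N) · (4N/e)^(4N),
  N! ~ sqrt(2π N) · (N/e)^N,
  (3N)! ~ sqrt(2π·3N) · (3N/e)^(3N).
The exponential factors combine to (4N)^(4N) / (N^N · (3N)^(3N)) = 4^(4N)/3^(3N) = (4^4/3^3)^N = (256/27)^N.
The square-root prefactors combine to sqrt(2π·4N) / (sqrt(2π N)·sqrt(2π·3N)) = sqrt(4 / (2π·3·N)) = sqrt(2/(3π·20n)).
Substituting N = 20n: C(80n, 20n) ~ (256/27)^(20n) · sqrt(2/(3π·20n)).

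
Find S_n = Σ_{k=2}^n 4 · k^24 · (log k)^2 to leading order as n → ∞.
S_n ~ 4 · n^25 · (log n)^2 / 25

By integral comparison, S_n = ∫_1^n 4 · x^24 · (log x)^2 dx + O(n^24 · (log n)^2). For the integral, the leading term of ∫_1^n x^24 (log x)^2 dx is n^25/25 · (log n)^2 (by repeated integration by parts; each step lowers the log-exponent and produces a relatively O(1/log n) correction). Hence S_n ~ 4 · n^25 · (log n)^2 / 25.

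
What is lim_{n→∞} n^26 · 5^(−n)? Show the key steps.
lim = 0

Exponentials with base > 1 dominate every fixed polynomial: for any fixed c, n^c / 5^n → 0 as n → ∞ (e.g. by the ratio test, or by writing 5^n = e^(n ln 5) and noting e^(n ln 5) / n^c → ∞). Hence n^26 · 5^(−n) = n^26 / 5^n → 0.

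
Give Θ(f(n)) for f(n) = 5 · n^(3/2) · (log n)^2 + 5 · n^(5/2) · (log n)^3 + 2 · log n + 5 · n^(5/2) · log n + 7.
f(n) ∈ Θ(n^(5/2) · (log n)^3)

Compare the terms by growth order. For large n, n^a · (log n)^b dominates n^a' · (log n)^b' iff a > a', or (a = a' and b > b'). Ranking the 5 terms shows the dominant one is 5 · n^(5/2) · (log n)^3. Hence f(n) ∈ Θ(n^(5/2) · (log n)^3).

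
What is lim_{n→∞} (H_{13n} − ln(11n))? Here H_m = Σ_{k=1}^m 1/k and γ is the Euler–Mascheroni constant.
lim = ln(13/11) + γ

By Euler-Maclaurin, H_m = ln m + γ + O(1/m). So
  H_{13n} − ln(11n) = ln(13n) + γ − ln(11n) + O(1/n)
                       = ln(13/11) + γ + O(1/n).
Hence the limit is ln(13/11) + γ.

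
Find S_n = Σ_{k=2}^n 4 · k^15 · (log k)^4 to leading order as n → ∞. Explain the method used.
S_n ~ n^16 · (log n)^4 / 4

By integral comparison, S_n = ∫_1^n 4 · x^15 · (log x)^4 dx + O(n^15 · (log n)^4). For the integral, the leading term of ∫_1^n x^15 (log x)^4 dx is n^16/16 · (log n)^4 (by repeated integration by parts; each step lowers the log-exponent and produces a relatively O(1/log n) correction). Hence S_n ~ n^16 · (log n)^4 / 4.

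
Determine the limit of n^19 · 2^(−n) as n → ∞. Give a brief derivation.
lim = 0

Exponentials with base > 1 dominate every fixed polynomial: for any fixed c, n^c / 2^n → 0 as n → ∞ (e.g. by the ratio test, or by writing 2^n = e^(n ln 2) and noting e^(n ln 2) / n^c → ∞). Hence n^19 · 2^(−n) = n^19 / 2^n → 0.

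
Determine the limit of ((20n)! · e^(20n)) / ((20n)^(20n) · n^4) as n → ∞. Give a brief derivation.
lim = 0

Stirling: (20n)! ~ sqrt(2π·20n) · (20n/e)^(20n). Hence
  (20n)! · e^(20n) / (20n)^(20n) ~ sqrt(2π·20n).
Dividing by n^4: sqrt(2π·20n) / n^4 = sqrt(2π·20) · n^((1−8)/2), so the expression behaves like sqrt(2π·20) · n^((1−8)/2) → 0.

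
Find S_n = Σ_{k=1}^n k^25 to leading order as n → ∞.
S_n ~ n^26 / 26

By integral comparison (Euler-Maclaurin), Σ_{k=1}^n k^25 = ∫_0^n x^25 dx + O(n^25) = n^26/26 + O(n^25). (Equivalently, Faulhaber's formula gives the same leading term.)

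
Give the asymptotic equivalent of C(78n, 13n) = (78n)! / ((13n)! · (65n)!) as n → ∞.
C(78n, 13n) ~ (46656/3125)^(13n) · sqrt(3/(5π·13n))

Write N = 13n. Apply Stirling to each factorial:
  (6N)! ~ sqrt(2π·6N) · (6N/e)^(6N),
  N! ~ sqrt(2π N) · (N/e)^N,
  (5N)! ~ sqrt(2π·5N) · (5N/e)^(5N).
The exponential factors combine to (6N)^(6N) / (N^N · (5N)^(5N)) = 6^(6N)/5^(5N) = (6^6/5^5)^N = (46656/3125)^N.
The square-root prefactors combine to sqrt(2π·6N) / (sqrt(2π N)·sqrt(2π·5N)) = sqrt(6 / (2π·5·N)) = sqrt(3/(5π·13n)).
Substituting N = 13n: C(78n, 13n) ~ (46656/3125)^(13n) · sqrt(3/(5π·13n)).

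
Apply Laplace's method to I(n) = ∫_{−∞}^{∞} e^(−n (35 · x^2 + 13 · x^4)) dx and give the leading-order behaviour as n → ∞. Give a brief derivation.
I(n) ~ sqrt(π/(35n))

φ(x) = 35 · x^2 + 13 · x^4 has its unique global minimum at x* = 0 (since φ'(x) = 70x + 52x^3 = 0 only at x = 0 for real x with both coefficients positive, and φ → ∞ as |x| → ∞). At x* = 0, φ(0) = 0 and φ''(0) = 70. Laplace's method then gives
  I(n) ~ sqrt(2π / (n · φ''(0))) · e^(−n φ(0)) = sqrt(2π / (70n)) = sqrt(π/(35n)).
The 13 · x^4 term contributes only at subleading order (an O(1/n) relative correction).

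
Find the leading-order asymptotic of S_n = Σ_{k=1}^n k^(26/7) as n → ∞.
S_n ~ (7/33) · n^(33/7)

Integral comparison: Σ_{k=1}^n k^(26/7) = ∫_0^n x^(26/7) dx + O(n^(26/7)). The integral is n^(1 + 26/7) / (1 + 26/7) = n^((26+7)/7) / ((26+7)/7) = (7/33) · n^(33/7).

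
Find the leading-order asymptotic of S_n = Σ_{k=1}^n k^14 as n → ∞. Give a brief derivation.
S_n ~ n^15 / 15

By integral comparison (Euler-Maclaurin), Σ_{k=1}^n k^14 = ∫_0^n x^14 dx + O(n^14) = n^15/15 + O(n^14). (Equivalently, Faulhaber's formula gives the same leading term.)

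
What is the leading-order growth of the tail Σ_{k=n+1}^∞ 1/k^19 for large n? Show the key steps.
Σ_{k>n} 1/k^19 ~ 1/(18 · n^18)

Compare to the integral: ∫_{n}^∞ x^(−19) dx = [−x^(−18)/18]_{n}^∞ = 1/((19−1)·n^18). Euler-Maclaurin then gives
  Σ_{k>n} 1/k^19 = ∫_{n}^∞ dx/x^19 − 1/(2·n^19) + O(1/n^20).
(Equivalently this is ζ(19) − Σ_{k≤n} 1/k^19.)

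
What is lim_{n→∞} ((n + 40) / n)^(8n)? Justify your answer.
lim = e^320

Rewrite as (1 + 40/n)^(8n). By the standard limit (1 + x/n)^n → e^x, we have (1 + 40/n)^n → e^40, and raising to the 8th power gives e^320.
More precisely, ln[(1 + 40/n)^(8n)] = 8n · ln(1 + 40/n) = 8n · (40/n + O(1/n^2)) = 320 + O(1/n) → 320.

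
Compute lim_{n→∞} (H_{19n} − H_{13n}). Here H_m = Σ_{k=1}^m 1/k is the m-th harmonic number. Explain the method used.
lim = ln(19/13)

Euler-Maclaurin gives H_m = ln m + γ + 1/(2m) + O(1/m^2). The γ and O(1/m) terms cancel in the difference:
  H_{19n} − H_{13n} = ln(19n) − ln(13n) + O(1/n) = ln(19/13) + O(1/n).
Hence the limit is ln(19/13).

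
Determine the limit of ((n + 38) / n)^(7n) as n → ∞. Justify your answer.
lim = e^266

Rewrite as (1 + 38/n)^(7n). By the standard limit (1 + x/n)^n → e^x, we have (1 + 38/n)^n → e^38, and raising to the 7th power gives e^266.
More precisely, ln[(1 + 38/n)^(7n)] = 7n · ln(1 + 38/n) = 7n · (38/n + O(1/n^2)) = 266 + O(1/n) → 266.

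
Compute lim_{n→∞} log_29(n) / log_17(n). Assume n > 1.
lim = ln(17) / ln(29) = log_29(17)

Change of base: log_29(n) = ln n / ln 29 and log_17(n) = ln n / ln 17. The ratio is (ln n / ln 29) · (ln 17 / ln n) = ln 17 / ln 29, a constant independent of n. So the limit is ln 17 / ln 29 = log_29(17).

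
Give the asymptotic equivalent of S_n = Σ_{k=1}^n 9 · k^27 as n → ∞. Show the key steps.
S_n ~ 9 · n^28 / 28

By integral comparison (Euler-Maclaurin), Σ_{k=1}^n 9 · k^27 = 9 · ∫_0^n x^27 dx + O(n^27) = 9 · n^28/28 + O(n^27). (Equivalently, Faulhaber's formula gives the same leading term.)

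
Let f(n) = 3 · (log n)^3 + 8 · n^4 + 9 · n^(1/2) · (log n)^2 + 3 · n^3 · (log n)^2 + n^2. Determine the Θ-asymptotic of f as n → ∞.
f(n) ∈ Θ(n^4)

Compare the terms by growth order. For large n, n^a · (log n)^b dominates n^a' · (log n)^b' iff a > a', or (a = a' and b > b'). Ranking the 5 terms shows the dominant one is 8 · n^4. Hence f(n) ∈ Θ(n^4).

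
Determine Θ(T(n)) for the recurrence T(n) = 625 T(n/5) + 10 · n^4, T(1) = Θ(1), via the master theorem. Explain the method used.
T(n) = Θ(n^4 log n)

log_5 625 = 4, and f(n) = 10 · n^4 = Θ(n^(log_5 625)). This is Case 2 of the master theorem: T(n) = Θ(f(n) · log n) = Θ(n^4 log n).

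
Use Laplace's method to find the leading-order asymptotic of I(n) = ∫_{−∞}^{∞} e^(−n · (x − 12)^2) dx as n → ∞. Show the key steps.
I(n) = sqrt(π/n)

Here φ(x) = (x − 12)^2 has its unique minimum at x* = 12 with φ(x*) = 0 and φ''(x*) = 2. Laplace's method gives
  I(n) ~ e^(−n φ(x*)) · sqrt(2π / (n · φ''(x*))) = sqrt(2π / (2n)) = sqrt(π/n).
This is exact: substituting u = (x − 12)·sqrt(n) gives I(n) = (1/sqrt(n)) ∫_{−∞}^{∞} e^(−u^2) du = sqrt(π/n).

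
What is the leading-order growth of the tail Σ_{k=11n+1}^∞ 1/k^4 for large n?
Σ_{k>11n} 1/k^4 ~ 1/(3 · (11n)^3)

Compare to the integral: ∫_{11n}^∞ x^(−4) dx = [−x^(−3)/3]_{11n}^∞ = 1/((4−1)·(11n)^3). Euler-Maclaurin then gives
  Σ_{k>11n} 1/k^4 = ∫_{11n}^∞ dx/x^4 − 1/(2·(11n)^4) + O(1/(11n)^5).
(Equivalently this is ζ(4) − Σ_{k≤11n} 1/k^4.)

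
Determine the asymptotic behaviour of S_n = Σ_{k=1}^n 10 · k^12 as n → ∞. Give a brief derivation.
S_n ~ 10 · n^13 / 13

By integral comparison (Euler-Maclaurin), Σ_{k=1}^n 10 · k^12 = 10 · ∫_0^n x^12 dx + O(n^12) = 10 · n^13/13 + O(n^12). (Equivalently, Faulhaber's formula gives the same leading term.)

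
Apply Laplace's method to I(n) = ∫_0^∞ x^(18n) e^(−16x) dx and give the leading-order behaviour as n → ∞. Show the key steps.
I(n) ~ (sqrt(2π·18n) / 16) · (18n/(16e))^(18n)

Write the integrand as exp(18n ln x − 16x) and set f(x) = 18n ln x − 16x. Then f'(x) = 18n/x − 16 = 0 at x* = 18n/16, and f''(x*) = −18n/x*^2 = −16^2/(18n). Laplace's method (interior maximum) gives
  I(n) ~ e^(f(x*)) · sqrt(2π / |f''(x*)|)
        = exp(18n ln(18n/16) − 18n) · sqrt(2π · 18n / 16^2)
        = (18n/16)^(18n) e^(−18n) · sqrt(2π·18n) / 16
        = (sqrt(2π·18n) / 16) · (18n/(16e))^(18n).
This matches Γ(18n+1)/16^(18n+1) with Stirling applied to Γ.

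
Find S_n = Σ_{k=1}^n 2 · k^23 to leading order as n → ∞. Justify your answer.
S_n ~ n^24 / 12

By integral comparison (Euler-Maclaurin), Σ_{k=1}^n 2 · k^23 = 2 · ∫_0^n x^23 dx + O(n^23) = 2 · n^24/24 = n^24 / 12 + O(n^23). (Equivalently, Faulhaber's formula gives the same leading term.)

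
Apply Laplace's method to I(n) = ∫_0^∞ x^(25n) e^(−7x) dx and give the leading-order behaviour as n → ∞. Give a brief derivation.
I(n) ~ (sqrt(2π·25n) / 7) · (25n/(7e))^(25n)

Write the integrand as exp(25n ln x − 7x) and set f(x) = 25n ln x − 7x. Then f'(x) = 25n/x − 7 = 0 at x* = 25n/7, and f''(x*) = −25n/x*^2 = −7^2/(25n). Laplace's method (interior maximum) gives
  I(n) ~ e^(f(x*)) · sqrt(2π / |f''(x*)|)
        = exp(25n ln(25n/7) − 25n) · sqrt(2π · 25n / 7^2)
        = (25n/7)^(25n) e^(−25n) · sqrt(2π·25n) / 7
        = (sqrt(2π·25n) / 7) · (25n/(7e))^(25n).
This matches Γ(25n+1)/7^(25n+1) with Stirling applied to Γ.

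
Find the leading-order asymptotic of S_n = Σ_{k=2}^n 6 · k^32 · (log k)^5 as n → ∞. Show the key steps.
S_n ~ 2 · n^33 · (log n)^5 / 11

By integral comparison, S_n = ∫_1^n 6 · x^32 · (log x)^5 dx + O(n^32 · (log n)^5). For the integral, the leading term of ∫_1^n x^32 (log x)^5 dx is n^33/33 · (log n)^5 (by repeated integration by parts; each step lowers the log-exponent and produces a relatively O(1/log n) correction). Hence S_n ~ 2 · n^33 · (log n)^5 / 11.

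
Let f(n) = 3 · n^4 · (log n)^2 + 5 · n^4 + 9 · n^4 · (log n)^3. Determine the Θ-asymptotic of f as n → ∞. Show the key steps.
f(n) ∈ Θ(n^4 · (log n)^3)

Compare the terms by growth order. For large n, n^a · (log n)^b dominates n^a' · (log n)^b' iff a > a', or (a = a' and b > b'). Ranking the 3 terms shows the dominant one is 9 · n^4 · (log n)^3. Hence f(n) ∈ Θ(n^4 · (log n)^3).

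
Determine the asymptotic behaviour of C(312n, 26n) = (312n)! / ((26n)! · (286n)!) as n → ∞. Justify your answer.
C(312n, 26n) ~ (8916100448256/285311670611)^(26n) · sqrt(6/(11π·26n))

Write N = 26n. Apply Stirling to each factorial:
  (12N)! ~ sqrt(2π·12N) · (12N/e)^(12N),
  N! ~ sqrt(2π N) · (N/e)^N,
  (11N)! ~ sqrt(2π·11N) · (11N/e)^(11N).
The exponential factors combine to (12N)^(12N) / (N^N · (11N)^(11N)) = 12^(12N)/11^(11N) = (12^12/11^11)^N = (8916100448256/285311670611)^N.
The square-root prefactors combine to sqrt(2π·12N) / (sqrt(2π N)·sqrt(2π·11N)) = sqrt(12 / (2π·11·N)) = sqrt(6/(11π·26n)).
Substituting N = 26n: C(312n, 26n) ~ (8916100448256/285311670611)^(26n) · sqrt(6/(11π·26n)).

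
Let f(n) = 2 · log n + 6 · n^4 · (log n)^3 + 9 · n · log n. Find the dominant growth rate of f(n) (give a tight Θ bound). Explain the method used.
f(n) ∈ Θ(n^4 · (log n)^3)

Compare the terms by growth order. For large n, n^a · (log n)^b dominates n^a' · (log n)^b' iff a > a', or (a = a' and b > b'). Ranking the 3 terms shows the dominant one is 6 · n^4 · (log n)^3. Hence f(n) ∈ Θ(n^4 · (log n)^3).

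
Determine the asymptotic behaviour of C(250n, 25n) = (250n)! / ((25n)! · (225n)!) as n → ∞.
C(250n, 25n) ~ (10000000000/387420489)^(25n) · sqrt(5/(9π·25n))

Write N = 25n. Apply Stirling to each factorial:
  (10N)! ~ sqrt(2π·10N) · (10N/e)^(10N),
  N! ~ sqrt(2π N) · (N/e)^N,
  (9N)! ~ sqrt(2π·9N) · (9N/e)^(9N).
The exponential factors combine to (10N)^(10N) / (N^N · (9N)^(9N)) = 10^(10N)/9^(9N) = (10^10/9^9)^N = (10000000000/387420489)^N.
The square-root prefactors combine to sqrt(2π·10N) / (sqrt(2π N)·sqrt(2π·9N)) = sqrt(10 / (2π·9·N)) = sqrt(5/(9π·25n)).
Substituting N = 25n: C(250n, 25n) ~ (10000000000/387420489)^(25n) · sqrt(5/(9π·25n)).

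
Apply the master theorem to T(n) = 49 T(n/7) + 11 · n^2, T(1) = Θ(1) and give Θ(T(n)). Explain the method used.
T(n) = Θ(n^2 log n)

log_7 49 = 2, and f(n) = 11 · n^2 = Θ(n^(log_7 49)). This is Case 2 of the master theorem: T(n) = Θ(f(n) · log n) = Θ(n^2 log n).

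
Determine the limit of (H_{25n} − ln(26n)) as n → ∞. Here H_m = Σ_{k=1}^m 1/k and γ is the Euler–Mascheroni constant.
lim = ln(25/26) + γ

By Euler-Maclaurin, H_m = ln m + γ + O(1/m). So
  H_{25n} − ln(26n) = ln(25n) + γ − ln(26n) + O(1/n)
                       = ln(25/26) + γ + O(1/n).
Hence the limit is ln(25/26) + γ.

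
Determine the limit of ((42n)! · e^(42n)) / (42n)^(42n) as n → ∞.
lim = ∞

Stirling: (42n)! ~ sqrt(2π·42n) · (42n/e)^(42n). Hence
  (42n)! · e^(42n) / (42n)^(42n) ~ sqrt(2π·42n) = sqrt(2π·42) · sqrt(n) → ∞.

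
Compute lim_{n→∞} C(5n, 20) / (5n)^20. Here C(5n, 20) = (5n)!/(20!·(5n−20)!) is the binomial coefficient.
lim = 1/20! = 1/2432902008176640000

With N = 5n → ∞: C(N, 20) / N^20 = [N(N−1)…(N−19)] / (20! · N^20) = (1/20!) · 1 · (1 − 1/(5n)) · … · (1 − 19/(5n)). Each factor → 1 as N → ∞, so the limit is 1/20! = 1/2432902008176640000.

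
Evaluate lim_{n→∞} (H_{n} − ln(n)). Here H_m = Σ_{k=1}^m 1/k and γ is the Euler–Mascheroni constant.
lim = γ

By Euler-Maclaurin, H_m = ln m + γ + O(1/m). So
  H_{n} − ln(n) = ln(n) + γ − ln(n) + O(1/n)
                       = ln(1/1) + γ + O(1/n).
Hence the limit is γ (since ln 1 = 0).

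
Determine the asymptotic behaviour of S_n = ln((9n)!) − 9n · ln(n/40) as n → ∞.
S_n ~ 9n · (ln 360 − 1) + O(ln n)

Stirling: ln((9n)!) = 9n ln(9n) − 9n + O(ln n).
  S_n = 9n ln(9n) − 9n − 9n ln(n/40) + O(ln n)
      = 9n ln(9n) − 9n ln n + 9n ln 40 − 9n + O(ln n)
      = 9n ln 9 + 9n ln 40 − 9n + O(ln n)
      = 9n (ln 360 − 1) + O(ln n).
Numerically ln(360) − 1 ≈ 4.8861.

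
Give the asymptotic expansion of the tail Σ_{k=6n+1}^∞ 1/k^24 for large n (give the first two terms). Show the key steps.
Σ_{k>6n} 1/k^24 = 1/(23 · (6n)^23) − 1/(2 · (6n)^24) + O(1/(6n)^25)

Compare to the integral: ∫_{6n}^∞ x^(−24) dx = [−x^(−23)/23]_{6n}^∞ = 1/((24−1)·(6n)^23). The Euler-Maclaurin correction adds −f(6n)/2 = −1/(2·(6n)^24). Euler-Maclaurin then gives
  Σ_{k>6n} 1/k^24 = ∫_{6n}^∞ dx/x^24 − 1/(2·(6n)^24) + O(1/(6n)^25).
(Equivalently this is ζ(24) − Σ_{k≤6n} 1/k^24.)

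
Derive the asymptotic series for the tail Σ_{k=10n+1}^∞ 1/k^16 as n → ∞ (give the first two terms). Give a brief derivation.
Σ_{k>10n} 1/k^16 = 1/(15 · (10n)^15) − 1/(2 · (10n)^16) + O(1/(10n)^17)

Compare to the integral: ∫_{10n}^∞ x^(−16) dx = [−x^(−15)/15]_{10n}^∞ = 1/((16−1)·(10n)^15). The Euler-Maclaurin correction adds −f(10n)/2 = −1/(2·(10n)^16). Euler-Maclaurin then gives
  Σ_{k>10n} 1/k^16 = ∫_{10n}^∞ dx/x^16 − 1/(2·(10n)^16) + O(1/(10n)^17).
(Equivalently this is ζ(16) − Σ_{k≤10n} 1/k^16.)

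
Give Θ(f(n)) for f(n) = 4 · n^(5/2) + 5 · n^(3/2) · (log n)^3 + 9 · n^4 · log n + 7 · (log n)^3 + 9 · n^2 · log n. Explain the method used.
f(n) ∈ Θ(n^4 · log n)

Compare the terms by growth order. For large n, n^a · (log n)^b dominates n^a' · (log n)^b' iff a > a', or (a = a' and b > b'). Ranking the 5 terms shows the dominant one is 9 · n^4 · log n. Hence f(n) ∈ Θ(n^4 · log n).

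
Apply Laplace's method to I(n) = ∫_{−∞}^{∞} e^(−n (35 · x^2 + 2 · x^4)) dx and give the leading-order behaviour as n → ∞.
I(n) ~ sqrt(π/(35n))

φ(x) = 35 · x^2 + 2 · x^4 has its unique global minimum at x* = 0 (since φ'(x) = 70x + 8x^3 = 0 only at x = 0 for real x with both coefficients positive, and φ → ∞ as |x| → ∞). At x* = 0, φ(0) = 0 and φ''(0) = 70. Laplace's method then gives
  I(n) ~ sqrt(2π / (n · φ''(0))) · e^(−n φ(0)) = sqrt(2π / (70n)) = sqrt(π/(35n)).
The 2 · x^4 term contributes only at subleading order (an O(1/n) relative correction).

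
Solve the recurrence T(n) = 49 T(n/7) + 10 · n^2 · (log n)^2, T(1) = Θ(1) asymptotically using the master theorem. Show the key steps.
T(n) = Θ(n^2 · (log n)^3)

Here log_7 49 = 2 and f(n) = 10 · n^2 · (log n)^2 = Θ(n^(log_7 49) · (log n)^2). This is the extended Case 2 of the master theorem (f matches the critical exponent up to log factors), giving T(n) = Θ(n^(log_7 49) · (log n)^(2+1)) = Θ(n^2 · (log n)^3).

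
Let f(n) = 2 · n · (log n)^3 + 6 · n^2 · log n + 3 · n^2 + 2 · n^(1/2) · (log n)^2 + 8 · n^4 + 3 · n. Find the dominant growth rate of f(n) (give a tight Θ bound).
f(n) ∈ Θ(n^4)

Compare the terms by growth order. For large n, n^a · (log n)^b dominates n^a' · (log n)^b' iff a > a', or (a = a' and b > b'). Ranking the 6 terms shows the dominant one is 8 · n^4. Hence f(n) ∈ Θ(n^4).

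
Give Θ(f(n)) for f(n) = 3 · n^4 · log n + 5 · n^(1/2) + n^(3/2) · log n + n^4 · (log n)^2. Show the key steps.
f(n) ∈ Θ(n^4 · (log n)^2)

Compare the terms by growth order. For large n, n^a · (log n)^b dominates n^a' · (log n)^b' iff a > a', or (a = a' and b > b'). Ranking the 4 terms shows the dominant one is n^4 · (log n)^2. Hence f(n) ∈ Θ(n^4 · (log n)^2).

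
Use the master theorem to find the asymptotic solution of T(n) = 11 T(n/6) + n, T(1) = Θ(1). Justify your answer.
T(n) = Θ(n^(log_6 11))

Master theorem: compare f(n) = n to n^(log_6 11) where log_6 11 ≈ 1.338. Since 1 < log_6 11, we have f(n) = O(n^(log_6 11 − ε)) for some ε > 0 — Case 1. Hence T(n) = Θ(n^(log_6 11)).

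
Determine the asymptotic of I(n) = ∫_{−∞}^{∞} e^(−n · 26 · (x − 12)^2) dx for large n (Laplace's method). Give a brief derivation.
I(n) = sqrt(π/(26n))

Here φ(x) = 26 · (x − 12)^2 has its unique minimum at x* = 12 with φ(x*) = 0 and φ''(x*) = 52. Laplace's method gives
  I(n) ~ e^(−n φ(x*)) · sqrt(2π / (n · φ''(x*))) = sqrt(2π / (52n)) = sqrt(π/(26n)).
This is exact: substituting u = (x − 12)·sqrt(26n) gives I(n) = (1/sqrt(26n)) ∫_{−∞}^{∞} e^(−u^2) du = sqrt(π/(26n)).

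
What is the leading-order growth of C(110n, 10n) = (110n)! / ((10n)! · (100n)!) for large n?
C(110n, 10n) ~ (285311670611/10000000000)^(10n) · sqrt(11/(20π·10n))

Write N = 10n. Apply Stirling to each factorial:
  (11N)! ~ sqrt(2π·11N) · (11N/e)^(11N),
  N! ~ sqrt(2π N) · (N/e)^N,
  (10N)! ~ sqrt(2π·10N) · (10N/e)^(10N).
The exponential factors combine to (11N)^(11N) / (N^N · (10N)^(10N)) = 11^(11N)/10^(10N) = (11^11/10^10)^N = (285311670611/10000000000)^N.
The square-root prefactors combine to sqrt(2π·11N) / (sqrt(2π N)·sqrt(2π·10N)) = sqrt(11 / (2π·10·N)) = sqrt(11/(20π·10n)).
Substituting N = 10n: C(110n, 10n) ~ (285311670611/10000000000)^(10n) · sqrt(11/(20π·10n)).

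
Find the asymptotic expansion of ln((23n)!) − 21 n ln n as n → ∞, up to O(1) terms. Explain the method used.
ln((23n)!) − 21 n ln n = 2 n ln n + 23(ln 23 − 1) n + (1/2) ln(2π·23n) + O(1/n)

Stirling: ln((23n)!) = 23n ln(23n) − 23n + (1/2) ln(2π·23n) + O(1/n).
Expand 23n ln(23n) = 23n (ln n + ln 23) = 23n ln n + 23n ln 23.
Subtract 21n ln n: leading term is (23 − 21) n ln n = 2 n ln n. The next term is 23n ln 23 − 23n = 23(ln 23 − 1) n. Then the (1/2) ln(2π·23n) correction.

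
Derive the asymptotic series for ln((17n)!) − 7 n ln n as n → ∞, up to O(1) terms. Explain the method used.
ln((17n)!) − 7 n ln n = 10 n ln n + 17(ln 17 − 1) n + (1/2) ln(2π·17n) + O(1/n)

Stirling: ln((17n)!) = 17n ln(17n) − 17n + (1/2) ln(2π·17n) + O(1/n).
Expand 17n ln(17n) = 17n (ln n + ln 17) = 17n ln n + 17n ln 17.
Subtract 7n ln n: leading term is (17 − 7) n ln n = 10 n ln n. The next term is 17n ln 17 − 17n = 17(ln 17 − 1) n. Then the (1/2) ln(2π·17n) correction.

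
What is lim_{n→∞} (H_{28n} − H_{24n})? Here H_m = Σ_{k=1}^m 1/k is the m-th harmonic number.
lim = ln(28/24) = ln(7/6)

Euler-Maclaurin gives H_m = ln m + γ + 1/(2m) + O(1/m^2). The γ and O(1/m) terms cancel in the difference:
  H_{28n} − H_{24n} = ln(28n) − ln(24n) + O(1/n) = ln(28/24) + O(1/n).
Hence the limit is ln(28/24) = ln(7/6).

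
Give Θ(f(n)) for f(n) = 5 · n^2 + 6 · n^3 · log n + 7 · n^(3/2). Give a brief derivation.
f(n) ∈ Θ(n^3 · log n)

Compare the terms by growth order. For large n, n^a · (log n)^b dominates n^a' · (log n)^b' iff a > a', or (a = a' and b > b'). Ranking the 3 terms shows the dominant one is 6 · n^3 · log n. Hence f(n) ∈ Θ(n^3 · log n).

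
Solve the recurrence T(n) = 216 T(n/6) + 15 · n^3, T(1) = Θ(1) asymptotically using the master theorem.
T(n) = Θ(n^3 log n)

log_6 216 = 3, and f(n) = 15 · n^3 = Θ(n^(log_6 216)). This is Case 2 of the master theorem: T(n) = Θ(f(n) · log n) = Θ(n^3 log n).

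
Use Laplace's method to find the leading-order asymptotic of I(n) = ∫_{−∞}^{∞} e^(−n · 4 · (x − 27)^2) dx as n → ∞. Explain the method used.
I(n) = sqrt(π/(4n))

Here φ(x) = 4 · (x − 27)^2 has its unique minimum at x* = 27 with φ(x*) = 0 and φ''(x*) = 8. Laplace's method gives
  I(n) ~ e^(−n φ(x*)) · sqrt(2π / (n · φ''(x*))) = sqrt(2π / (8n)) = sqrt(π/(4n)).
This is exact: substituting u = (x − 27)·sqrt(4n) gives I(n) = (1/sqrt(4n)) ∫_{−∞}^{∞} e^(−u^2) du = sqrt(π/(4n)).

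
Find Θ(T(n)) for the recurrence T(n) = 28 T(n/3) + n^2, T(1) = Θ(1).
T(n) = Θ(n^(log_3 28))

Master theorem: compare f(n) = n^2 to n^(log_3 28) where log_3 28 ≈ 3.033. Since 2 < log_3 28, we have f(n) = O(n^(log_3 28 − ε)) for some ε > 0 — Case 1. Hence T(n) = Θ(n^(log_3 28)).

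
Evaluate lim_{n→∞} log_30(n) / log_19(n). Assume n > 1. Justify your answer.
lim = ln(19) / ln(30) = log_30(19)

Change of base: log_30(n) = ln n / ln 30 and log_19(n) = ln n / ln 19. The ratio is (ln n / ln 30) · (ln 19 / ln n) = ln 19 / ln 30, a constant independent of n. So the limit is ln 19 / ln 30 = log_30(19).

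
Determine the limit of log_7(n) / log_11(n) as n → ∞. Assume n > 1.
lim = ln(11) / ln(7) = log_7(11)

Change of base: log_7(n) = ln n / ln 7 and log_11(n) = ln n / ln 11. The ratio is (ln n / ln 7) · (ln 11 / ln n) = ln 11 / ln 7, a constant independent of n. So the limit is ln 11 / ln 7 = log_7(11).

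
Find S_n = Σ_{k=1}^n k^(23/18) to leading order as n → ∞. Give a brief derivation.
S_n ~ (18/41) · n^(41/18)

Integral comparison: Σ_{k=1}^n k^(23/18) = ∫_0^n x^(23/18) dx + O(n^(23/18)). The integral is n^(1 + 23/18) / (1 + 23/18) = n^((23+18)/18) / ((23+18)/18) = (18/41) · n^(41/18).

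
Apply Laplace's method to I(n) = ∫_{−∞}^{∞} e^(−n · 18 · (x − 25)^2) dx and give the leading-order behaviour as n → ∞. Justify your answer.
I(n) = sqrt(π/(18n))

Here φ(x) = 18 · (x − 25)^2 has its unique minimum at x* = 25 with φ(x*) = 0 and φ''(x*) = 36. Laplace's method gives
  I(n) ~ e^(−n φ(x*)) · sqrt(2π / (n · φ''(x*))) = sqrt(2π / (36n)) = sqrt(π/(18n)).
This is exact: substituting u = (x − 25)·sqrt(18n) gives I(n) = (1/sqrt(18n)) ∫_{−∞}^{∞} e^(−u^2) du = sqrt(π/(18n)).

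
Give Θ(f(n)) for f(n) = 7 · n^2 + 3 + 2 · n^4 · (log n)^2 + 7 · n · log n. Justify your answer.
f(n) ∈ Θ(n^4 · (log n)^2)

Compare the terms by growth order. For large n, n^a · (log n)^b dominates n^a' · (log n)^b' iff a > a', or (a = a' and b > b'). Ranking the 4 terms shows the dominant one is 2 · n^4 · (log n)^2. Hence f(n) ∈ Θ(n^4 · (log n)^2).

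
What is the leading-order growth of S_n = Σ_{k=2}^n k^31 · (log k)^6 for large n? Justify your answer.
S_n ~ n^32 · (log n)^6 / 32

By integral comparison, S_n = ∫_1^n x^31 · (log x)^6 dx + O(n^31 · (log n)^6). For the integral, the leading term of ∫_1^n x^31 (log x)^6 dx is n^32/32 · (log n)^6 (by repeated integration by parts; each step lowers the log-exponent and produces a relatively O(1/log n) correction). Hence S_n ~ n^32 · (log n)^6 / 32.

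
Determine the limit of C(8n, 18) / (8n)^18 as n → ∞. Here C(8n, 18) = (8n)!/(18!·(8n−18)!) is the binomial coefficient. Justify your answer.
lim = 1/18! = 1/6402373705728000

With N = 8n → ∞: C(N, 18) / N^18 = [N(N−1)…(N−17)] / (18! · N^18) = (1/18!) · 1 · (1 − 1/(8n)) · … · (1 − 17/(8n)). Each factor → 1 as N → ∞, so the limit is 1/18! = 1/6402373705728000.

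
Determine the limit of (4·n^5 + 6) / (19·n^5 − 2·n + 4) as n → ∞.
lim = 4/19

For large n the leading n^5 terms dominate both numerator and denominator. Dividing top and bottom by n^5, every other term tends to 0, leaving 4/19.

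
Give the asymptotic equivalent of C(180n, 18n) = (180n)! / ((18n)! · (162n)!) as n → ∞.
C(180n, 18n) ~ (10000000000/387420489)^(18n) · sqrt(5/(9π·18n))

Write N = 18n. Apply Stirling to each factorial:
  (10N)! ~ sqrt(2π·10N) · (10N/e)^(10N),
  N! ~ sqrt(2π N) · (N/e)^N,
  (9N)! ~ sqrt(2π·9N) · (9N/e)^(9N).
The exponential factors combine to (10N)^(10N) / (N^N · (9N)^(9N)) = 10^(10N)/9^(9N) = (10^10/9^9)^N = (10000000000/387420489)^N.
The square-root prefactors combine to sqrt(2π·10N) / (sqrt(2π N)·sqrt(2π·9N)) = sqrt(10 / (2π·9·N)) = sqrt(5/(9π·18n)).
Substituting N = 18n: C(180n, 18n) ~ (10000000000/387420489)^(18n) · sqrt(5/(9π·18n)).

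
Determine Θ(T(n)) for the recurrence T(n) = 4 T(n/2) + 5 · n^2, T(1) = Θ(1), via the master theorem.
T(n) = Θ(n^2 log n)

log_2 4 = 2, and f(n) = 5 · n^2 = Θ(n^(log_2 4)). This is Case 2 of the master theorem: T(n) = Θ(f(n) · log n) = Θ(n^2 log n).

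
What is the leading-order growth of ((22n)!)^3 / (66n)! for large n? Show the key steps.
((22n)!)^3/(66n)! ~ ((2π·22n)^(2/2) / sqrt(3)) · 3^(−3·22n)  →  0

Write N = 22n. Stirling: N! ~ sqrt(2π N)(N/e)^N and (3N)! ~ sqrt(2π·3N)·(3N/e)^(3N).
  (N!)^3/(3N)! ~ (2π N)^(3/2) (N/e)^(3N) / [sqrt(2π·3N) (3N/e)^(3N)]
     = (2π N)^(3/2) / sqrt(2π·3N) · (N/(3N))^(3N)
     = (2π N)^((3−1)/2) / sqrt(3) · 3^(−3N).
Since 3^3 > 1, the factor 3^(−3N) decays exponentially, so the ratio → 0. Substituting N = 22n gives the stated form.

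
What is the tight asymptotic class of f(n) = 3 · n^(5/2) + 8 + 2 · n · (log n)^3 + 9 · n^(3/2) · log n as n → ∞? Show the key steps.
f(n) ∈ Θ(n^(5/2))

Compare the terms by growth order. For large n, n^a · (log n)^b dominates n^a' · (log n)^b' iff a > a', or (a = a' and b > b'). Ranking the 4 terms shows the dominant one is 3 · n^(5/2). Hence f(n) ∈ Θ(n^(5/2)).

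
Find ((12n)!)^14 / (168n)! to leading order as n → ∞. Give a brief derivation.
((12n)!)^14/(168n)! ~ ((2π·12n)^(13/2) / sqrt(14)) · 14^(−14·12n)  →  0

Write N = 12n. Stirling: N! ~ sqrt(2π N)(N/e)^N and (14N)! ~ sqrt(2π·14N)·(14N/e)^(14N).
  (N!)^14/(14N)! ~ (2π N)^(14/2) (N/e)^(14N) / [sqrt(2π·14N) (14N/e)^(14N)]
     = (2π N)^(14/2) / sqrt(2π·14N) · (N/(14N))^(14N)
     = (2π N)^((14−1)/2) / sqrt(14) · 14^(−14N).
Since 14^14 > 1, the factor 14^(−14N) decays exponentially, so the ratio → 0. Substituting N = 12n gives the stated form.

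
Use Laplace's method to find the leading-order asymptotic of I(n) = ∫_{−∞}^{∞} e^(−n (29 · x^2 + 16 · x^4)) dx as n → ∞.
I(n) ~ sqrt(π/(29n))

φ(x) = 29 · x^2 + 16 · x^4 has its unique global minimum at x* = 0 (since φ'(x) = 58x + 64x^3 = 0 only at x = 0 for real x with both coefficients positive, and φ → ∞ as |x| → ∞). At x* = 0, φ(0) = 0 and φ''(0) = 58. Laplace's method then gives
  I(n) ~ sqrt(2π / (n · φ''(0))) · e^(−n φ(0)) = sqrt(2π / (58n)) = sqrt(π/(29n)).
The 16 · x^4 term contributes only at subleading order (an O(1/n) relative correction).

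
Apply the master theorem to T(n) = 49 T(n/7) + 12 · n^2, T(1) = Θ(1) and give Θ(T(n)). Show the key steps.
T(n) = Θ(n^2 log n)

log_7 49 = 2, and f(n) = 12 · n^2 = Θ(n^(log_7 49)). This is Case 2 of the master theorem: T(n) = Θ(f(n) · log n) = Θ(n^2 log n).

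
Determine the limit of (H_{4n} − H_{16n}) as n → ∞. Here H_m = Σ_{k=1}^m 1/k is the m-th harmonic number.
lim = ln(4/16) = −ln 4

Euler-Maclaurin gives H_m = ln m + γ + 1/(2m) + O(1/m^2). The γ and O(1/m) terms cancel in the difference:
  H_{4n} − H_{16n} = ln(4n) − ln(16n) + O(1/n) = ln(4/16) + O(1/n).
Hence the limit is ln(4/16) = −ln 4.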